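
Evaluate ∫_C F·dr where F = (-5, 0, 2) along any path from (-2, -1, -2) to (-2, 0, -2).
0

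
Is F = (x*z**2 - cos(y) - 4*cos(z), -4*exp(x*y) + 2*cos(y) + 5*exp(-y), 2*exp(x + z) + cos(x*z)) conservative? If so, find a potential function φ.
No, ∇×F = (0, 2*x*z + z*sin(x*z) - 2*exp(x + z) + 4*sin(z), -4*y*exp(x*y) - sin(y)) ≠ 0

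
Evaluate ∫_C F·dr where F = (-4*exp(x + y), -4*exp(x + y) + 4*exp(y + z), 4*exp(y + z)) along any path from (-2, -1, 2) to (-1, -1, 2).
4*(1 - E)*exp(-3)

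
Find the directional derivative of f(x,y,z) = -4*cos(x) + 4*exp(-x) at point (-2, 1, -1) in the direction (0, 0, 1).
0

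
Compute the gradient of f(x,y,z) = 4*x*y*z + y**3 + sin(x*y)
(y*(4*z + cos(x*y)), 4*x*z + x*cos(x*y) + 3*y**2, 4*x*y)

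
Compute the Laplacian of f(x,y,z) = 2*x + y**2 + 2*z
2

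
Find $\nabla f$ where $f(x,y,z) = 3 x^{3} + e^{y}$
(9*x**2, exp(y), 0)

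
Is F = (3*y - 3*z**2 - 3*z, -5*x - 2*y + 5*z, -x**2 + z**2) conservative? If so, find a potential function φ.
No, ∇×F = (-5, 2*x - 6*z - 3, -8) ≠ 0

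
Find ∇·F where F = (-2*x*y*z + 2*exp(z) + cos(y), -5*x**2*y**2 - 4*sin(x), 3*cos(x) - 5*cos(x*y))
2*y*(-5*x**2 - z)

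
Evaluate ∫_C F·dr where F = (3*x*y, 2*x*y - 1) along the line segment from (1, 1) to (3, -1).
4/3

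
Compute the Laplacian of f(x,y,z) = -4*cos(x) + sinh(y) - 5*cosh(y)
4*cos(x) + sinh(y) - 5*cosh(y)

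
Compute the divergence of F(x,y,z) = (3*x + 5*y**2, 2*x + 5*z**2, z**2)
2*z + 3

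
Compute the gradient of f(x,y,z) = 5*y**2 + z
(0, 10*y, 1)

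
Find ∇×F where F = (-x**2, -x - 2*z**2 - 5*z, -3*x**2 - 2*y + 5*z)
(4*z + 3, 6*x, -1)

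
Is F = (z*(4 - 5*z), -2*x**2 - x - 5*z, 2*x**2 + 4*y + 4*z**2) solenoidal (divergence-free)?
No, ∇·F = 8*z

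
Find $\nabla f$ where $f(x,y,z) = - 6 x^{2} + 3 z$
(-12*x, 0, 3)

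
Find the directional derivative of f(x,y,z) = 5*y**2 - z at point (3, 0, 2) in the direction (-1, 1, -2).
sqrt(6)/3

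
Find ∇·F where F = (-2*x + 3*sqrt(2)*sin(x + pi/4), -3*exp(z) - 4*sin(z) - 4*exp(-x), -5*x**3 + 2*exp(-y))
3*sqrt(2)*cos(x + pi/4) - 2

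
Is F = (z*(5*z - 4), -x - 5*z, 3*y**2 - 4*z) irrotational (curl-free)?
No, ∇×F = (6*y + 5, 10*z - 4, -1)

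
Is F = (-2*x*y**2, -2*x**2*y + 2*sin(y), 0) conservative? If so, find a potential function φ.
Yes, F is conservative. φ = -x**2*y**2 - 2*cos(y)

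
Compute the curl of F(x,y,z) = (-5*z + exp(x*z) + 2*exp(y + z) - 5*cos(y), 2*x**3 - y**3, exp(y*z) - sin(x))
(z*exp(y*z), x*exp(x*z) + 2*exp(y + z) + cos(x) - 5, 6*x**2 - 2*exp(y + z) - 5*sin(y))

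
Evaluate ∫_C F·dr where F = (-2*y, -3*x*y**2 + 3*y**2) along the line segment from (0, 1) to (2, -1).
0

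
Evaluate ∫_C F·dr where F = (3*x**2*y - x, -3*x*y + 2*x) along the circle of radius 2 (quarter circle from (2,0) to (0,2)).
-6 - pi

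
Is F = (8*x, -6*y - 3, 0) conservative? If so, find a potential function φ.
Yes, F is conservative. φ = 4*x**2 - 3*y**2 - 3*y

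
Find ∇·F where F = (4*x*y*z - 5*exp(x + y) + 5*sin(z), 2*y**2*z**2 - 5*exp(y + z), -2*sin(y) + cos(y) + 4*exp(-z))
((4*y*z**2 + 4*y*z - 5*exp(x + y) - 5*exp(y + z))*exp(z) - 4)*exp(-z)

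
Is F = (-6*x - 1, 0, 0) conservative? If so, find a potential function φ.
Yes, F is conservative. φ = x*(-3*x - 1)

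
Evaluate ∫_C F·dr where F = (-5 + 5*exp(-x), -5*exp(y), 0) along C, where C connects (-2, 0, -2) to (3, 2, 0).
-20 - 5*exp(-3)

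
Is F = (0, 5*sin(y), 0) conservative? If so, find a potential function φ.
Yes, F is conservative. φ = -5*cos(y)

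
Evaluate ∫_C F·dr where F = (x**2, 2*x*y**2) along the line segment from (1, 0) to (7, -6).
-678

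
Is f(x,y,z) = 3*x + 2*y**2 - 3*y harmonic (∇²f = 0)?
No, ∇²f = 4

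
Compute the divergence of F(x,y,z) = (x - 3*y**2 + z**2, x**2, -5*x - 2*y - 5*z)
-4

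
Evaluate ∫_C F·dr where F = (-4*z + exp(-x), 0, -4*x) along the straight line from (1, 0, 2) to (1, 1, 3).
-4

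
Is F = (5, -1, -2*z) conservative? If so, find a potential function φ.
Yes, F is conservative. φ = 5*x - y - z**2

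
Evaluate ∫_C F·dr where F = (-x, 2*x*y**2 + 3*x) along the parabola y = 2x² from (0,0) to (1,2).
113/14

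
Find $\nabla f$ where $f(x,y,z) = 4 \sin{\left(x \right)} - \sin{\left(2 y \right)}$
(4*cos(x), -2*cos(2*y), 0)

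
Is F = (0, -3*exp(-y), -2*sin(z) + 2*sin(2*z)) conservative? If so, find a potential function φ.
Yes, F is conservative. φ = 2*cos(z) - cos(2*z) + 3*exp(-y)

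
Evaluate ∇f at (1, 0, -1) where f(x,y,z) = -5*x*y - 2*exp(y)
(0, -7, 0)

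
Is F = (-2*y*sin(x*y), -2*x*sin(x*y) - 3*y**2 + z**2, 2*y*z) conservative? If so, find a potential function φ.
Yes, F is conservative. φ = -y**3 + y*z**2 + 2*cos(x*y)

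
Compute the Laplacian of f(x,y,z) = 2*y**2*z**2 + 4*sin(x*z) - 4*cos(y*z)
-4*x**2*sin(x*z) + 4*y**2*cos(y*z) + 4*y**2 + 4*z**2*(cos(y*z) + 1) - 4*z**2*sin(x*z)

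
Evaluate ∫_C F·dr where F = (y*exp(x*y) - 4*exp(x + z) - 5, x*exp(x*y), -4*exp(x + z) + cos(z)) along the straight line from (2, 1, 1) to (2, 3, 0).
-5*exp(2) - sin(1) + 4*exp(3) + exp(6)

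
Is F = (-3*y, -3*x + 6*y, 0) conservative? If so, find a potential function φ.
Yes, F is conservative. φ = 3*y*(-x + y)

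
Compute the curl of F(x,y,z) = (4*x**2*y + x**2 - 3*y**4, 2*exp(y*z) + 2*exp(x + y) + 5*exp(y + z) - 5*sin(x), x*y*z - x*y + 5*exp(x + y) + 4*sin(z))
(x*z - x - 2*y*exp(y*z) + 5*exp(x + y) - 5*exp(y + z), -y*z + y - 5*exp(x + y), -4*x**2 + 12*y**3 + 2*exp(x + y) - 5*cos(x))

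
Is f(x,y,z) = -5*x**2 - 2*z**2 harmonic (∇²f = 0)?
No, ∇²f = -14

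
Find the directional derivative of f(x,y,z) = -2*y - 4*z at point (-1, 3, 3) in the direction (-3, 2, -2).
4*sqrt(17)/17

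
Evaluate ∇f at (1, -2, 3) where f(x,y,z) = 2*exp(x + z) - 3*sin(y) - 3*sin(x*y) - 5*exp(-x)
(6*cos(2) + 5*exp(-1) + 2*exp(4), -6*cos(2), 2*exp(4))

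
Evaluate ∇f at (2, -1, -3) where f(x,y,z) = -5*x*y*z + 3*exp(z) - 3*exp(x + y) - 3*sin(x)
(-15 - 3*E - 3*cos(2), 30 - 3*E, 3*exp(-3) + 10)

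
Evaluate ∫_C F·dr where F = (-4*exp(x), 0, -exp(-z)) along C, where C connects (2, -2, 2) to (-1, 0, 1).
(-3*E - 1 + 4*exp(4))*exp(-2)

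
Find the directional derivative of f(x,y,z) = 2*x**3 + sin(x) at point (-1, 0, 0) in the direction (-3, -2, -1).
-3*sqrt(14)*(cos(1) + 6)/14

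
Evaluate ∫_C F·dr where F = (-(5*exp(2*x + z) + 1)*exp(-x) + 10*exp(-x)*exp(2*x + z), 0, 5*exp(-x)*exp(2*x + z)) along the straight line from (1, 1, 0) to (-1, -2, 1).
-4*E - exp(-1) + 5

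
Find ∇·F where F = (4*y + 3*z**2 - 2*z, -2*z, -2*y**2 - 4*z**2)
-8*z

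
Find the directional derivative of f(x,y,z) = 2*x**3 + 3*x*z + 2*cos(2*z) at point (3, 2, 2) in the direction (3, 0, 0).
60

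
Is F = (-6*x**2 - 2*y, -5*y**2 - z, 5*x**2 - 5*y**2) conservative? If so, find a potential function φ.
No, ∇×F = (1 - 10*y, -10*x, 2) ≠ 0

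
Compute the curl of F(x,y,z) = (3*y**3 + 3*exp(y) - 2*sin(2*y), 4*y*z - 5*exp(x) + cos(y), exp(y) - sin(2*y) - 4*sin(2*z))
(-4*y + exp(y) - 2*cos(2*y), 0, -9*y**2 - 5*exp(x) - 3*exp(y) + 4*cos(2*y))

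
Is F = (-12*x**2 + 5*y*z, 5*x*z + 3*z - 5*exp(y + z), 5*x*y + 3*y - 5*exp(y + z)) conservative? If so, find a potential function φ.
Yes, F is conservative. φ = -4*x**3 + 5*x*y*z + 3*y*z - 5*exp(y + z)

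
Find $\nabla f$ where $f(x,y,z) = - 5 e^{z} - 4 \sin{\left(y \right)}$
(0, -4*cos(y), -5*exp(z))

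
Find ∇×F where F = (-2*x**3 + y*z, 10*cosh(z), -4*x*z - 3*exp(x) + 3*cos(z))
(-10*sinh(z), y + 4*z + 3*exp(x), -z)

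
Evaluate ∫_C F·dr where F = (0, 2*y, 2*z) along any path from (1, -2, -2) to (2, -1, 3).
2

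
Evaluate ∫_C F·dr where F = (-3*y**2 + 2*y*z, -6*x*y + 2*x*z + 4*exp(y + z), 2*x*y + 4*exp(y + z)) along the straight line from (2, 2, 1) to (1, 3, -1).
-4*exp(3) - 17 + 4*exp(2)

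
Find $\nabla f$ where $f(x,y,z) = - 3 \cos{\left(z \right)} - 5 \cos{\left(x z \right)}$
(5*z*sin(x*z), 0, 5*x*sin(x*z) + 3*sin(z))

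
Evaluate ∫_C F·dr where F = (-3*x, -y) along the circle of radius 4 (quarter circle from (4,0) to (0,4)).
16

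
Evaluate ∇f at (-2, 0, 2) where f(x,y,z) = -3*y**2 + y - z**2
(0, 1, -4)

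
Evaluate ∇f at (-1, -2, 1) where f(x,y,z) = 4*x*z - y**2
(4, 4, -4)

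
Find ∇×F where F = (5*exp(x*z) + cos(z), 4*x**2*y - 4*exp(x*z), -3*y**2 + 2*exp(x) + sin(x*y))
(4*x*exp(x*z) + x*cos(x*y) - 6*y, 5*x*exp(x*z) - y*cos(x*y) - 2*exp(x) - sin(z), 8*x*y - 4*z*exp(x*z))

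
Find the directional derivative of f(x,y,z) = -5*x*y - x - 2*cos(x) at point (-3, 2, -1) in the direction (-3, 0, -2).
3*sqrt(13)*(2*sin(3) + 11)/13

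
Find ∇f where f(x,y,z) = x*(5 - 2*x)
(5 - 4*x, 0, 0)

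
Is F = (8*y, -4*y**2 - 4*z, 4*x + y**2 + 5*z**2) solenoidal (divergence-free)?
No, ∇·F = -8*y + 10*z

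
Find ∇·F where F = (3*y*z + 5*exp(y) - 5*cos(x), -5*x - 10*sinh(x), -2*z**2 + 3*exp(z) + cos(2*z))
-4*z + 3*exp(z) + 5*sin(x) - 2*sin(2*z)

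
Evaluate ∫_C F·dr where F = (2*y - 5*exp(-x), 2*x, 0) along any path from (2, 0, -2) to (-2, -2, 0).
8 + 10*sinh(2)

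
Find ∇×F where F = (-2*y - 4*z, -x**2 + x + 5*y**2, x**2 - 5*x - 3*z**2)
(0, 1 - 2*x, 3 - 2*x)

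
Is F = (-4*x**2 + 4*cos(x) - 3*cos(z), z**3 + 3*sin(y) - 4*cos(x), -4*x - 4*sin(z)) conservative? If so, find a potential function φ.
No, ∇×F = (-3*z**2, 3*sin(z) + 4, 4*sin(x)) ≠ 0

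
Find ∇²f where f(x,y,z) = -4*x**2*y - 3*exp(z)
-8*y - 3*exp(z)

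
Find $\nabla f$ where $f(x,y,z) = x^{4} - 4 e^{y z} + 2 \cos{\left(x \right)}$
(4*x**3 - 2*sin(x), -4*z*exp(y*z), -4*y*exp(y*z))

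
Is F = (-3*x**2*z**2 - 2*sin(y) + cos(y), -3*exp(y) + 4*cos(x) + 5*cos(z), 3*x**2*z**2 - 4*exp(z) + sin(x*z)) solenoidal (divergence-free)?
No, ∇·F = 6*x**2*z - 6*x*z**2 + x*cos(x*z) - 3*exp(y) - 4*exp(z)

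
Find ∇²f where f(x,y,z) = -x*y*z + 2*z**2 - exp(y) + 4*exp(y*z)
4*y**2*exp(y*z) + 4*z**2*exp(y*z) - exp(y) + 4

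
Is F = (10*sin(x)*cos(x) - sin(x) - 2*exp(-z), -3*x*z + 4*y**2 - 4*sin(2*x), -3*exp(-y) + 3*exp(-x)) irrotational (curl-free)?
No, ∇×F = (3*x + 3*exp(-y), 2*exp(-z) + 3*exp(-x), -3*z - 8*cos(2*x))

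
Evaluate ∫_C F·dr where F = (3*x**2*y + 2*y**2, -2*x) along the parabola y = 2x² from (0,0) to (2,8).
1024/15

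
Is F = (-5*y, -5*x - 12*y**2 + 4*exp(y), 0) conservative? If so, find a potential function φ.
Yes, F is conservative. φ = -5*x*y - 4*y**3 + 4*exp(y)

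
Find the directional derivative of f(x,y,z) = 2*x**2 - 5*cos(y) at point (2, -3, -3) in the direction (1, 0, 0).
8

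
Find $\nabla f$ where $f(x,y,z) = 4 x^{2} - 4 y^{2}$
(8*x, -8*y, 0)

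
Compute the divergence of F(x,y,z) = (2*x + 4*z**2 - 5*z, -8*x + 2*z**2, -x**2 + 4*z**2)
8*z + 2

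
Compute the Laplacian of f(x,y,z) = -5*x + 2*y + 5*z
0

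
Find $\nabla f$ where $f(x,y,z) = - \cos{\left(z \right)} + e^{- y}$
(0, -exp(-y), sin(z))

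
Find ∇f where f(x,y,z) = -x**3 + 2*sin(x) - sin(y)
(-3*x**2 + 2*cos(x), -cos(y), 0)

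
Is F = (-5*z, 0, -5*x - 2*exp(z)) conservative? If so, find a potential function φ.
Yes, F is conservative. φ = -5*x*z - 2*exp(z)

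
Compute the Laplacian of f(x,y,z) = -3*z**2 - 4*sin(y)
4*sin(y) - 6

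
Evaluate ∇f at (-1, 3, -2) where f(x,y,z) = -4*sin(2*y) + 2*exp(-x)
(-2*E, -8*cos(6), 0)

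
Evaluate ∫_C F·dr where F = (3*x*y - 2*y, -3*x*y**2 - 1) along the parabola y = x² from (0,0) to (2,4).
-2248/21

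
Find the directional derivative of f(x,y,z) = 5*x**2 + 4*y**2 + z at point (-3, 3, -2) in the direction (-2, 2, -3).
105*sqrt(17)/17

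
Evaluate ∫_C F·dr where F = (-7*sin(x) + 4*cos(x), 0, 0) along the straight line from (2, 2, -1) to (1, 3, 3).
-4*sin(2) - 7*cos(2) + 4*sin(1) + 7*cos(1)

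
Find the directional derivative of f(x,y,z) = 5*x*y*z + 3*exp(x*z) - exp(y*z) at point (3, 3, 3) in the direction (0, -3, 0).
-45 + 3*exp(9)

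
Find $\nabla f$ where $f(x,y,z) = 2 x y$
(2*y, 2*x, 0)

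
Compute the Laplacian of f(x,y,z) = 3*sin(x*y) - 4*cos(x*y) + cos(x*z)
-x**2*(3*sin(x*y) - 4*cos(x*y)) - x**2*cos(x*z) - 3*y**2*sin(x*y) + 4*y**2*cos(x*y) - z**2*cos(x*z)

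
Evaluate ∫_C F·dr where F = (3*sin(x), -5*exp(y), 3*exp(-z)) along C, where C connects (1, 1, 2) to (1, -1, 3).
(-5*exp(2) - 3 + 3*E + 5*exp(4))*exp(-3)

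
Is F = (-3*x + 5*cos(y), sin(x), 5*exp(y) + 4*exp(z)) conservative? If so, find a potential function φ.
No, ∇×F = (5*exp(y), 0, 5*sin(y) + cos(x)) ≠ 0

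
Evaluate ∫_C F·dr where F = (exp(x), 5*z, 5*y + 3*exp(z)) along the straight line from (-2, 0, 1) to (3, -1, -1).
-3*E - exp(-2) + 3*exp(-1) + 5 + exp(3)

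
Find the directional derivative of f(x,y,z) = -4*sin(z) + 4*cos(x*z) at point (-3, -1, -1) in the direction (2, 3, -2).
8*sqrt(17)*(-2*sin(3) + cos(1))/17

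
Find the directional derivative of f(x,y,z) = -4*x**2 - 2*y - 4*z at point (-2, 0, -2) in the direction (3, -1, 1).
46*sqrt(11)/11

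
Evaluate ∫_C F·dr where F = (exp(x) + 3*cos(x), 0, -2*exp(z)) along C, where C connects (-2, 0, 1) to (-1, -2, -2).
-3*sin(1) - 3*exp(-2) + exp(-1) + 3*sin(2) + 2*E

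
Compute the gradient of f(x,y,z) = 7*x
(7, 0, 0)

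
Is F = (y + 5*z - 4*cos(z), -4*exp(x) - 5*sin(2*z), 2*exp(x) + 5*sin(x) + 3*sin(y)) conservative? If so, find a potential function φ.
No, ∇×F = (3*cos(y) + 10*cos(2*z), -2*exp(x) + 4*sin(z) - 5*cos(x) + 5, -4*exp(x) - 1) ≠ 0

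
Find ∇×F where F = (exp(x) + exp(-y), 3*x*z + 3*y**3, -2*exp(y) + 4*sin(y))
(-3*x - 2*exp(y) + 4*cos(y), 0, 3*z + exp(-y))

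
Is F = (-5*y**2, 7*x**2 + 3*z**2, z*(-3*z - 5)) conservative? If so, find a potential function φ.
No, ∇×F = (-6*z, 0, 14*x + 10*y) ≠ 0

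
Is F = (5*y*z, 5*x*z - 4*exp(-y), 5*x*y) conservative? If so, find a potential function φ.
Yes, F is conservative. φ = 5*x*y*z + 4*exp(-y)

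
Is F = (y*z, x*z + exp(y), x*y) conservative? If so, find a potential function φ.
Yes, F is conservative. φ = x*y*z + exp(y)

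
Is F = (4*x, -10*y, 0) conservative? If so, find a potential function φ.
Yes, F is conservative. φ = 2*x**2 - 5*y**2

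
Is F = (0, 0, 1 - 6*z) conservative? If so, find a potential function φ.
Yes, F is conservative. φ = z*(1 - 3*z)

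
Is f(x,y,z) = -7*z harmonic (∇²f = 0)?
Yes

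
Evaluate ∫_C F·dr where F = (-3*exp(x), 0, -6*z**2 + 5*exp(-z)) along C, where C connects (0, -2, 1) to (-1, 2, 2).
-11 - 5*exp(-2) + 2*exp(-1)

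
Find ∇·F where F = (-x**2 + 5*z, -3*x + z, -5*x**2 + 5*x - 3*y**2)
-2*x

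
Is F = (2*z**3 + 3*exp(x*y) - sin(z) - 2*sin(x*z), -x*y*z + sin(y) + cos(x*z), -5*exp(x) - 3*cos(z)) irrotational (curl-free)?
No, ∇×F = (x*(y + sin(x*z)), -2*x*cos(x*z) + 6*z**2 + 5*exp(x) - cos(z), -3*x*exp(x*y) - y*z - z*sin(x*z))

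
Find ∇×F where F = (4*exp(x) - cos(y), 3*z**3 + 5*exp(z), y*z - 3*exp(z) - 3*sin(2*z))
(-9*z**2 + z - 5*exp(z), 0, -sin(y))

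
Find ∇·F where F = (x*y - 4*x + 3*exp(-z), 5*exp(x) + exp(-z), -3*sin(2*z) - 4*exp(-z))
y - 6*cos(2*z) - 4 + 4*exp(-z)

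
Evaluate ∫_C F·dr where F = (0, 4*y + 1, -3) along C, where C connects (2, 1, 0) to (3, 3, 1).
15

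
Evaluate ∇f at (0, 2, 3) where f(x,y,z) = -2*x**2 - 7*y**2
(0, -28, 0)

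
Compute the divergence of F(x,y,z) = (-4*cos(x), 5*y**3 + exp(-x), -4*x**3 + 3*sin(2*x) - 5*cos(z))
15*y**2 + 4*sin(x) + 5*sin(z)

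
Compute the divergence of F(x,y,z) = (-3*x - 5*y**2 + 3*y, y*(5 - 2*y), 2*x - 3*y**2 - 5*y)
2 - 4*y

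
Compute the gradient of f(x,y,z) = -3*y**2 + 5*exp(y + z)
(0, -6*y + 5*exp(y + z), 5*exp(y + z))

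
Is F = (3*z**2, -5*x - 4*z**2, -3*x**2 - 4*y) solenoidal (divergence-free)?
Yes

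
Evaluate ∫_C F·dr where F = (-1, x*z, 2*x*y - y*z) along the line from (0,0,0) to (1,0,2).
-1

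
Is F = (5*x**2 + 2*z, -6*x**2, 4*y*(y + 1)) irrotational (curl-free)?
No, ∇×F = (8*y + 4, 2, -12*x)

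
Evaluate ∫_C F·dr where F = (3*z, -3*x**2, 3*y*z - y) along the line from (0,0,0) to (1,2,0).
-2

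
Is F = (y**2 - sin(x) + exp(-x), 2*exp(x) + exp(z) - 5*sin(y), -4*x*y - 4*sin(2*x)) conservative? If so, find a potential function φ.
No, ∇×F = (-4*x - exp(z), 4*y + 8*cos(2*x), -2*y + 2*exp(x)) ≠ 0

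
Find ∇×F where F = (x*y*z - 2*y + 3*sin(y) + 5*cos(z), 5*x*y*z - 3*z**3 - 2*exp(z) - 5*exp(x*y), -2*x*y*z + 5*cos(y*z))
(-5*x*y - 2*x*z + 9*z**2 - 5*z*sin(y*z) + 2*exp(z), x*y + 2*y*z - 5*sin(z), -x*z + 5*y*z - 5*y*exp(x*y) - 3*cos(y) + 2)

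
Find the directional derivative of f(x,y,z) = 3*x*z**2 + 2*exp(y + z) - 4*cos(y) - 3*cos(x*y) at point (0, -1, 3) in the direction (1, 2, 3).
sqrt(14)*(-8*sin(1) + 27 + 10*exp(2))/14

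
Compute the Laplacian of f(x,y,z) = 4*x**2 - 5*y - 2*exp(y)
8 - 2*exp(y)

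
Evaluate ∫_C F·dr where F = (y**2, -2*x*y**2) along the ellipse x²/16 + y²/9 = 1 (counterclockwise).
-54*pi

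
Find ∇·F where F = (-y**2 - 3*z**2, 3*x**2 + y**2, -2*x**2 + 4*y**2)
2*y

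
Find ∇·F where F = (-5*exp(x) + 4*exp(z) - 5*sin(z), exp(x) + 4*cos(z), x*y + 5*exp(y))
-5*exp(x)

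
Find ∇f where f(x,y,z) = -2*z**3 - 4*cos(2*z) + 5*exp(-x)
(-5*exp(-x), 0, -6*z**2 + 8*sin(2*z))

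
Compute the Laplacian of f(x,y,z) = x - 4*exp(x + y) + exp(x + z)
-8*exp(x + y) + 2*exp(x + z)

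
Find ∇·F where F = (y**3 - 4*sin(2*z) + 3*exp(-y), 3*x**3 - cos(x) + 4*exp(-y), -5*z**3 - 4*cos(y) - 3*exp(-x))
-15*z**2 - 4*exp(-y)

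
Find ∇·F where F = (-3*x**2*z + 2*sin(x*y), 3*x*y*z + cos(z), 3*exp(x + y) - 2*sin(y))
-3*x*z + 2*y*cos(x*y)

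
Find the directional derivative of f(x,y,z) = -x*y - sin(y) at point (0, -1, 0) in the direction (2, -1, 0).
sqrt(5)*(cos(1) + 2)/5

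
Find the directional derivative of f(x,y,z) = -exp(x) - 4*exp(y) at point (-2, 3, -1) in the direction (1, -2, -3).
sqrt(14)*(-1 + 8*exp(5))*exp(-2)/14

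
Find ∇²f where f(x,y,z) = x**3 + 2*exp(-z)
6*x + 2*exp(-z)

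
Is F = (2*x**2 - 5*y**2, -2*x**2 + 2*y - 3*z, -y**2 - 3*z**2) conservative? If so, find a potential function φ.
No, ∇×F = (3 - 2*y, 0, -4*x + 10*y) ≠ 0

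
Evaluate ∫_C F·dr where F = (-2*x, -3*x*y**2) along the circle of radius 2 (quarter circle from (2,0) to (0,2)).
4 - 3*pi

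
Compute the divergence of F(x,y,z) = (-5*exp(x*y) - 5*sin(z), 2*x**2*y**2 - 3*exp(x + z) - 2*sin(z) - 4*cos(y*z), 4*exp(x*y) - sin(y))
4*x**2*y - 5*y*exp(x*y) + 4*z*sin(y*z)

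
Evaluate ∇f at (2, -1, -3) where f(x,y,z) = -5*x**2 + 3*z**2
(-20, 0, -18)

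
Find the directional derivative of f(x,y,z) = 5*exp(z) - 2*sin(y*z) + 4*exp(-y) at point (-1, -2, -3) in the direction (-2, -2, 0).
sqrt(2)*(-3*cos(6) + 2*exp(2))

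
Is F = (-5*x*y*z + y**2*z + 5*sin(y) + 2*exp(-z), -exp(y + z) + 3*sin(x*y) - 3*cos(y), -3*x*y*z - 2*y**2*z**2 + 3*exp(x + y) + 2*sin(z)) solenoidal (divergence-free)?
No, ∇·F = -3*x*y + 3*x*cos(x*y) - 4*y**2*z - 5*y*z - exp(y + z) + 3*sin(y) + 2*cos(z)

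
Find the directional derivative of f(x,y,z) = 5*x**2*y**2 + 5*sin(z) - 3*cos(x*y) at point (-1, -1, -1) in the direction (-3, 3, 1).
5*sqrt(19)*cos(1)/19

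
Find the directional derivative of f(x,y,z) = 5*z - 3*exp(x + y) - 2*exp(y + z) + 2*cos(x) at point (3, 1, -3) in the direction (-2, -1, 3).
sqrt(14)*(-4 + 4*exp(2)*sin(3) + 15*exp(2) + 9*exp(6))*exp(-2)/14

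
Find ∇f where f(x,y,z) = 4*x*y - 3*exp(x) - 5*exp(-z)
(4*y - 3*exp(x), 4*x, 5*exp(-z))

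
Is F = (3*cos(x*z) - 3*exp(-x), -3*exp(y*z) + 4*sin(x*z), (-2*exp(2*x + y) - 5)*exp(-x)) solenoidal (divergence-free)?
No, ∇·F = 3*(-z*(exp(y*z) + sin(x*z))*exp(x) + 1)*exp(-x)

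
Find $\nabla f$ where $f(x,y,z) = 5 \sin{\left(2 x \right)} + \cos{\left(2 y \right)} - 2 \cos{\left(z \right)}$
(10*cos(2*x), -2*sin(2*y), 2*sin(z))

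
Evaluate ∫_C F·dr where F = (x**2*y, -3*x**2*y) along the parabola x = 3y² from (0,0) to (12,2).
4896/7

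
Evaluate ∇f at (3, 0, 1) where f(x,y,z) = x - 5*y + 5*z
(1, -5, 5)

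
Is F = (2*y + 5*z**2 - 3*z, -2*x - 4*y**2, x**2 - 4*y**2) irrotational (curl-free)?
No, ∇×F = (-8*y, -2*x + 10*z - 3, -4)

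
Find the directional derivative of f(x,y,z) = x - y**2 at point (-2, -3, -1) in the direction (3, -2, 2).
-9*sqrt(17)/17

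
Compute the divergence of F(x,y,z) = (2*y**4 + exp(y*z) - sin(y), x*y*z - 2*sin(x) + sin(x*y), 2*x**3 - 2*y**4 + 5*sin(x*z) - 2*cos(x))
x*(z + cos(x*y) + 5*cos(x*z))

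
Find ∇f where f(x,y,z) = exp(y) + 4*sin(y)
(0, exp(y) + 4*cos(y), 0)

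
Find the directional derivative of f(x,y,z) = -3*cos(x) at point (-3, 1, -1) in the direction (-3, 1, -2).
9*sqrt(14)*sin(3)/14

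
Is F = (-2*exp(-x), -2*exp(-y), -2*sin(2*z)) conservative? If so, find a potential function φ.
Yes, F is conservative. φ = cos(2*z) + 2*exp(-y) + 2*exp(-x)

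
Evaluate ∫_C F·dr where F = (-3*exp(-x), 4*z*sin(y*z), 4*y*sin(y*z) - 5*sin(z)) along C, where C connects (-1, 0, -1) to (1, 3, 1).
-6*sinh(1) - 4*cos(3) + 4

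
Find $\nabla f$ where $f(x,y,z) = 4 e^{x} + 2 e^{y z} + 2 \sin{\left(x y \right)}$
(2*y*cos(x*y) + 4*exp(x), 2*x*cos(x*y) + 2*z*exp(y*z), 2*y*exp(y*z))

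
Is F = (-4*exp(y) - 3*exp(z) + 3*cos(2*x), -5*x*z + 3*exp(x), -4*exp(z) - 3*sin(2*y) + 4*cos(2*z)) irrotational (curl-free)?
No, ∇×F = (5*x - 6*cos(2*y), -3*exp(z), -5*z + 3*exp(x) + 4*exp(y))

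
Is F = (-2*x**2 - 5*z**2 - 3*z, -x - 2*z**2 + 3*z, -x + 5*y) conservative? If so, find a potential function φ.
No, ∇×F = (4*z + 2, -10*z - 2, -1) ≠ 0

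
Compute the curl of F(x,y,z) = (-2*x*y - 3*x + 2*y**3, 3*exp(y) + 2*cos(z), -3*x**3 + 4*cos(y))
(-4*sin(y) + 2*sin(z), 9*x**2, 2*x - 6*y**2)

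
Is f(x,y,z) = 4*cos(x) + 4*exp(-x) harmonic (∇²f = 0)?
No, ∇²f = -4*cos(x) + 4*exp(-x)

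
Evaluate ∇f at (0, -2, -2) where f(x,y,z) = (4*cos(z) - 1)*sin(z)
(0, 0, 4*cos(4) - cos(2))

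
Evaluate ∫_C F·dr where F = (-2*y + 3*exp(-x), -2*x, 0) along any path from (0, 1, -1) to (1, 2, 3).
-3*exp(-1) - 1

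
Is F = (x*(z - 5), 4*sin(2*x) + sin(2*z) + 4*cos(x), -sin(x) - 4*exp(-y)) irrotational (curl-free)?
No, ∇×F = (-2*cos(2*z) + 4*exp(-y), x + cos(x), -4*sin(x) + 8*cos(2*x))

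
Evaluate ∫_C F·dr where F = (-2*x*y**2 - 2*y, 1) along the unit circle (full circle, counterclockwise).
2*pi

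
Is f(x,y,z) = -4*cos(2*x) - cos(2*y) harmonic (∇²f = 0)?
No, ∇²f = 16*cos(2*x) + 4*cos(2*y)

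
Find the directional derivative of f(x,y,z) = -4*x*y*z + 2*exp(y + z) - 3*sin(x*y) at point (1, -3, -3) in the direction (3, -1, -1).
2*sqrt(11)*(-66*exp(6) + 15*exp(6)*cos(3) - 2)*exp(-6)/11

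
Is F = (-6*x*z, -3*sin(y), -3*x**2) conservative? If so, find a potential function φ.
Yes, F is conservative. φ = -3*x**2*z + 3*cos(y)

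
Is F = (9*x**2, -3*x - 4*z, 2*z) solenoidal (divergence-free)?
No, ∇·F = 18*x + 2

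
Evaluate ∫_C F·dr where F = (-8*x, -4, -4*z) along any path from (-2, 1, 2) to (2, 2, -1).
2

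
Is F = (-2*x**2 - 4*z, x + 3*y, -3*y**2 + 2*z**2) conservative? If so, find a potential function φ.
No, ∇×F = (-6*y, -4, 1) ≠ 0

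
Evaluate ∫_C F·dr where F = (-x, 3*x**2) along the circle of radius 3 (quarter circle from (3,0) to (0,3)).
117/2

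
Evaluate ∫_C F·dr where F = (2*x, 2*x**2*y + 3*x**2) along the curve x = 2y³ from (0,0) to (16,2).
5120/7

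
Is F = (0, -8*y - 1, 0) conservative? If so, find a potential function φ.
Yes, F is conservative. φ = y*(-4*y - 1)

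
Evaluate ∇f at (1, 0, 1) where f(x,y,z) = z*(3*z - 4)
(0, 0, 2)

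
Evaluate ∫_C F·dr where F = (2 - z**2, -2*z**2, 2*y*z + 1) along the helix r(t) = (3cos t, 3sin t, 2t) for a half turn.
-60 + 12*pi**2 + 74*pi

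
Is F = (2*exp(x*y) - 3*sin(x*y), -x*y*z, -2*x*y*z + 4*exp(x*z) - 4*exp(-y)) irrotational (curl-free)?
No, ∇×F = (x*y - 2*x*z + 4*exp(-y), 2*z*(y - 2*exp(x*z)), -2*x*exp(x*y) + 3*x*cos(x*y) - y*z)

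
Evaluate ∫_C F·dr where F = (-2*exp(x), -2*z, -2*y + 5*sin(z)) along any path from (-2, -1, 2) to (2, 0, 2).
-4*sinh(2) - 4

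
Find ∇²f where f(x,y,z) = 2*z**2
4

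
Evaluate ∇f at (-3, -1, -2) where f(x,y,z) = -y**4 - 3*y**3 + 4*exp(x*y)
(-4*exp(3), -12*exp(3) - 5, 0)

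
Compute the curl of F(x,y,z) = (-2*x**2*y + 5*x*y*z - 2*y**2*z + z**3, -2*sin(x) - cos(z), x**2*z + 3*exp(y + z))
(3*exp(y + z) - sin(z), 5*x*y - 2*x*z - 2*y**2 + 3*z**2, 2*x**2 - 5*x*z + 4*y*z - 2*cos(x))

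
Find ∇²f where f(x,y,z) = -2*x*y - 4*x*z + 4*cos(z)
-4*cos(z)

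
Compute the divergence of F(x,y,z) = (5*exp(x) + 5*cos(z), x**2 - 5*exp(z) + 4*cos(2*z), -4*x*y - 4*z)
5*exp(x) - 4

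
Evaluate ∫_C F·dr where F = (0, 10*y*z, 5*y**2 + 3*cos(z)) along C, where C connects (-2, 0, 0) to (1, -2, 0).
0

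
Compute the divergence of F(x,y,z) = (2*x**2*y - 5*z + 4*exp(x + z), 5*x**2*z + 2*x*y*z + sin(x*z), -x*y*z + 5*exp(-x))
3*x*y + 2*x*z + 4*exp(x + z)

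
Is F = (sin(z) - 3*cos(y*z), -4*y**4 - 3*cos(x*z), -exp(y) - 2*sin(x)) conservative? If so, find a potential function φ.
No, ∇×F = (-3*x*sin(x*z) - exp(y), 3*y*sin(y*z) + 2*cos(x) + cos(z), 3*z*(sin(x*z) - sin(y*z))) ≠ 0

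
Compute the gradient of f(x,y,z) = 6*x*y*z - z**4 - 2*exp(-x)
(6*y*z + 2*exp(-x), 6*x*z, 6*x*y - 4*z**3)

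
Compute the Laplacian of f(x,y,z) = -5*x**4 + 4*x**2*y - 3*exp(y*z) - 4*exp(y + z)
-60*x**2 - 3*y**2*exp(y*z) + 8*y - 3*z**2*exp(y*z) - 8*exp(y + z)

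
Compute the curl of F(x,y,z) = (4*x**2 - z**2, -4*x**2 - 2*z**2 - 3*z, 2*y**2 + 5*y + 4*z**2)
(4*y + 4*z + 8, -2*z, -8*x)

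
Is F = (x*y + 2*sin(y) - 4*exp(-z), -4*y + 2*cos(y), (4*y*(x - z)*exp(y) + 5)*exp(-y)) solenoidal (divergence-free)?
No, ∇·F = -3*y - 2*sin(y) - 4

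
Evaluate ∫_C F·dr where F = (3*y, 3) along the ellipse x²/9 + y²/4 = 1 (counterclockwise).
-18*pi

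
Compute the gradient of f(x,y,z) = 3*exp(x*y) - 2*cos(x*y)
(y*(3*exp(x*y) + 2*sin(x*y)), x*(3*exp(x*y) + 2*sin(x*y)), 0)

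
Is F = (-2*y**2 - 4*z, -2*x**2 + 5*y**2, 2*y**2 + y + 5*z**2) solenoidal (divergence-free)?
No, ∇·F = 10*y + 10*z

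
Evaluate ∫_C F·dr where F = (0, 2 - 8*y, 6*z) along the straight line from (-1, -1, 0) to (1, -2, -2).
-2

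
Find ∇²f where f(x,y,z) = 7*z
0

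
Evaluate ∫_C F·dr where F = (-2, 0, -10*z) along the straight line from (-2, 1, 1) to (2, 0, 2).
-23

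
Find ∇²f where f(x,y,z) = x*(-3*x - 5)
-6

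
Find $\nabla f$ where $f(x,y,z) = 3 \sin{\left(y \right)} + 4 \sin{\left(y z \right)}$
(0, 4*z*cos(y*z) + 3*cos(y), 4*y*cos(y*z))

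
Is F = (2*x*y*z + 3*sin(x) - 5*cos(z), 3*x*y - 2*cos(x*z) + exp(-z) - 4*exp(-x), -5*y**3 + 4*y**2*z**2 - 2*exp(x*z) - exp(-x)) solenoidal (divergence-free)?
No, ∇·F = -2*x*exp(x*z) + 3*x + 8*y**2*z + 2*y*z + 3*cos(x)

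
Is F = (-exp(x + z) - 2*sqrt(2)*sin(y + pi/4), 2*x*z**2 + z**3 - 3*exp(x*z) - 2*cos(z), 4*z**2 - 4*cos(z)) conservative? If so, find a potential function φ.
No, ∇×F = (-4*x*z + 3*x*exp(x*z) - 3*z**2 - 2*sin(z), -exp(x + z), 2*z**2 - 3*z*exp(x*z) + 2*sqrt(2)*cos(y + pi/4)) ≠ 0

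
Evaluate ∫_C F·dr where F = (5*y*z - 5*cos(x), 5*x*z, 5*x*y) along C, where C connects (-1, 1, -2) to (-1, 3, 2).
-40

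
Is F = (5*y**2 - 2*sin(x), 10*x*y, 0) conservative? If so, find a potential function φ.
Yes, F is conservative. φ = 5*x*y**2 + 2*cos(x)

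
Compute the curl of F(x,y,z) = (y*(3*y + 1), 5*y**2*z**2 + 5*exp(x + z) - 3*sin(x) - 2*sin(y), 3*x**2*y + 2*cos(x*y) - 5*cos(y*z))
(3*x**2 - 2*x*sin(x*y) - 10*y**2*z + 5*z*sin(y*z) - 5*exp(x + z), 2*y*(-3*x + sin(x*y)), -6*y + 5*exp(x + z) - 3*cos(x) - 1)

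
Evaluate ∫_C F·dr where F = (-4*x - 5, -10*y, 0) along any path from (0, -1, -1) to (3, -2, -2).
-48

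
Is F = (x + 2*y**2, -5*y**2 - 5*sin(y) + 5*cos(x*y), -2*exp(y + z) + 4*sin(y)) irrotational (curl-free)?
No, ∇×F = (-2*exp(y + z) + 4*cos(y), 0, -y*(5*sin(x*y) + 4))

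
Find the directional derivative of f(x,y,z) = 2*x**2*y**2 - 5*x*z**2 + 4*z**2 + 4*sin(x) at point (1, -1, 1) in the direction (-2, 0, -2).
sqrt(2)*(3 - 4*cos(1))/2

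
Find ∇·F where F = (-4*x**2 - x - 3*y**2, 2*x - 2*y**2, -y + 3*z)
-8*x - 4*y + 2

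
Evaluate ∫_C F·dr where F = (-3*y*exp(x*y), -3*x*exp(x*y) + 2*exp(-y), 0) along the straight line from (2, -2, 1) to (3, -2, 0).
-(3 - 3*exp(2))*exp(-6)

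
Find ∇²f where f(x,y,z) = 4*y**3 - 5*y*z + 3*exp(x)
24*y + 3*exp(x)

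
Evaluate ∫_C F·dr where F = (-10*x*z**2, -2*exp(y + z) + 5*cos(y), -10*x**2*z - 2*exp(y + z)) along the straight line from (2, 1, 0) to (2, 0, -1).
-20 - 5*sin(1) + 4*sinh(1)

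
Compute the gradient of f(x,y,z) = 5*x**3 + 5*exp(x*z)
(15*x**2 + 5*z*exp(x*z), 0, 5*x*exp(x*z))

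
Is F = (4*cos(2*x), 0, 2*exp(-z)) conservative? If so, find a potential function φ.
Yes, F is conservative. φ = 2*sin(2*x) - 2*exp(-z)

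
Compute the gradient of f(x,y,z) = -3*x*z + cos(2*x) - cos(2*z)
(-3*z - 2*sin(2*x), 0, -3*x + 2*sin(2*z))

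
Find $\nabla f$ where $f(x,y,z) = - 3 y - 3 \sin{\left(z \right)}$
(0, -3, -3*cos(z))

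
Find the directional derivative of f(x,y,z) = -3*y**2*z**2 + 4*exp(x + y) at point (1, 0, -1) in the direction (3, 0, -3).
2*sqrt(2)*E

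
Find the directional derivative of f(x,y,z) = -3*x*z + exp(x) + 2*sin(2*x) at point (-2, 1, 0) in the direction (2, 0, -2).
sqrt(2)*(-6*exp(2) + 4*exp(2)*cos(4) + 1)*exp(-2)/2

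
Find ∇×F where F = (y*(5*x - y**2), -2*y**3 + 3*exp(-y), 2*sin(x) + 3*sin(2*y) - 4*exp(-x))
(6*cos(2*y), -2*cos(x) - 4*exp(-x), -5*x + 3*y**2)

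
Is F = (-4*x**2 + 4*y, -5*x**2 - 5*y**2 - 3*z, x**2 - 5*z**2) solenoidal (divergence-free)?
No, ∇·F = -8*x - 10*y - 10*z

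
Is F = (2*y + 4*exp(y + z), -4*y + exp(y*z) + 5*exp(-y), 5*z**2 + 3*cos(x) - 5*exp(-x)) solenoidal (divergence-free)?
No, ∇·F = z*exp(y*z) + 10*z - 4 - 5*exp(-y)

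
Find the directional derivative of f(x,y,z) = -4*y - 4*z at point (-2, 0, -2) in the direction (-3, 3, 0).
-2*sqrt(2)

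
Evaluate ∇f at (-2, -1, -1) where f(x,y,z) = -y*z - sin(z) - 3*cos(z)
(0, 1, -3*sin(1) - cos(1) + 1)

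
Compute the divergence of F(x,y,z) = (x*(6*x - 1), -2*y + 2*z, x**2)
12*x - 3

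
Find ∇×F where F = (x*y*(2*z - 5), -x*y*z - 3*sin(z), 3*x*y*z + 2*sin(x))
(x*y + 3*x*z + 3*cos(z), 2*x*y - 3*y*z - 2*cos(x), -x*(2*z - 5) - y*z)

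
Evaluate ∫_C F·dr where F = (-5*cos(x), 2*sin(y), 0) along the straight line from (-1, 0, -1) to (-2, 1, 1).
-5*sin(1) - 2*cos(1) + 2 + 5*sin(2)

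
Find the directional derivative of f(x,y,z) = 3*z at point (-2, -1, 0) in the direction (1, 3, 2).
3*sqrt(14)/7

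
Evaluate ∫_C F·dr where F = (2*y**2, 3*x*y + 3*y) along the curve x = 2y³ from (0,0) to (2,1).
51/10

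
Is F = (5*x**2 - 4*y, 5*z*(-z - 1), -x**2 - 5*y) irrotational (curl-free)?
No, ∇×F = (10*z, 2*x, 4)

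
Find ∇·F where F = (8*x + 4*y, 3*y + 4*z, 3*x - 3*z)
8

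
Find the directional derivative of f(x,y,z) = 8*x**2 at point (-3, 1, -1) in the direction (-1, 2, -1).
8*sqrt(6)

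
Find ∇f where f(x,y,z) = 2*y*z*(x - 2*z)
(2*y*z, 2*z*(x - 2*z), 2*y*(x - 4*z))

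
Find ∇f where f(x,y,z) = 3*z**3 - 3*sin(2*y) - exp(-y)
(0, -6*cos(2*y) + exp(-y), 9*z**2)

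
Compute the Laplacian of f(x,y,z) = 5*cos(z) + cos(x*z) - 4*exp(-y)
-x**2*cos(x*z) - z**2*cos(x*z) - 5*cos(z) - 4*exp(-y)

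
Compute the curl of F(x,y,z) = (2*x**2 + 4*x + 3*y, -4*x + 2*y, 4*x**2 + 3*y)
(3, -8*x, -7)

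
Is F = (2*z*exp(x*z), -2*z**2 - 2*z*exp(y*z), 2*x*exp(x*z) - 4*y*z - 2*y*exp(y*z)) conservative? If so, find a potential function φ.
Yes, F is conservative. φ = -2*y*z**2 + 2*exp(x*z) - 2*exp(y*z)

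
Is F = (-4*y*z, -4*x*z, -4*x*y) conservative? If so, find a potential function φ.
Yes, F is conservative. φ = -4*x*y*z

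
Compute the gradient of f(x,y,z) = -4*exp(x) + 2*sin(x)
(-4*exp(x) + 2*cos(x), 0, 0)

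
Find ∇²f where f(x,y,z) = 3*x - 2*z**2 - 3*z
-4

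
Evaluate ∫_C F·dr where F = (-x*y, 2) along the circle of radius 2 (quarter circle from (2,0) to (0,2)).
20/3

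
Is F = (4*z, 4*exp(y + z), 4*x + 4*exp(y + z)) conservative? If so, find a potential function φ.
Yes, F is conservative. φ = 4*x*z + 4*exp(y + z)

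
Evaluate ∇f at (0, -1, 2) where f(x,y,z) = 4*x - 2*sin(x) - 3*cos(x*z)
(2, 0, 0)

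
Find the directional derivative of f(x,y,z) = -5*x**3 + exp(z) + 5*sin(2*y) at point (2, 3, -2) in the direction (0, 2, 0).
10*cos(6)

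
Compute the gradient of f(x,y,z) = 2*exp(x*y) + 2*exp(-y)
(2*y*exp(x*y), 2*x*exp(x*y) - 2*exp(-y), 0)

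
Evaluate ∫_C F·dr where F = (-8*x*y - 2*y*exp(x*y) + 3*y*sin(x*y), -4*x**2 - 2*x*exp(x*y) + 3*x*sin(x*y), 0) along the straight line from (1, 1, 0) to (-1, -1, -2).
8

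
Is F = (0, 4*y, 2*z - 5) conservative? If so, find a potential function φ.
Yes, F is conservative. φ = 2*y**2 + z**2 - 5*z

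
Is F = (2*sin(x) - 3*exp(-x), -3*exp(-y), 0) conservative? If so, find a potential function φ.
Yes, F is conservative. φ = -2*cos(x) + 3*exp(-y) + 3*exp(-x)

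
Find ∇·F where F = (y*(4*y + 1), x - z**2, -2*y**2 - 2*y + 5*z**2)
10*z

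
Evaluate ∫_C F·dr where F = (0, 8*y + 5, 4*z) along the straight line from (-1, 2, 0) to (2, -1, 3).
-9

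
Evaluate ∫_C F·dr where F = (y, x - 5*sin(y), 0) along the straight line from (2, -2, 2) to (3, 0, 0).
9 - 5*cos(2)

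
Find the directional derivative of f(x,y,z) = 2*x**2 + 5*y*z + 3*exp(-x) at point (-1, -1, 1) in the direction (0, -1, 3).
-2*sqrt(10)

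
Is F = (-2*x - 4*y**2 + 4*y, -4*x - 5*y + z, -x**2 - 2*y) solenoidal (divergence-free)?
No, ∇·F = -7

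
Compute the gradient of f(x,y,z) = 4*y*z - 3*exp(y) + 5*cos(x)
(-5*sin(x), 4*z - 3*exp(y), 4*y)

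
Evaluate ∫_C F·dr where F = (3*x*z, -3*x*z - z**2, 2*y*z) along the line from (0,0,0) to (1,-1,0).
0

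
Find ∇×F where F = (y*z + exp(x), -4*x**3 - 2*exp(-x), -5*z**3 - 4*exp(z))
(0, y, -12*x**2 - z + 2*exp(-x))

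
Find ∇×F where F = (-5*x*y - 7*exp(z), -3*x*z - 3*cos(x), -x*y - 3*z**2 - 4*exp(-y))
(2*x + 4*exp(-y), y - 7*exp(z), 5*x - 3*z + 3*sin(x))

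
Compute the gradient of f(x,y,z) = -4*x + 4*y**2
(-4, 8*y, 0)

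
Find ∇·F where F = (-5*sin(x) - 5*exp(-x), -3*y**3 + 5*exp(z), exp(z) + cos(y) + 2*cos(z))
-9*y**2 + exp(z) - 2*sin(z) - 5*cos(x) + 5*exp(-x)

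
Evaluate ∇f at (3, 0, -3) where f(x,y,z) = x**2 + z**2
(6, 0, -6)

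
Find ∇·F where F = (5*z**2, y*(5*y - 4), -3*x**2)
10*y - 4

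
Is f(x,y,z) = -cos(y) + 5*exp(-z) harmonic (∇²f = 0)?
No, ∇²f = cos(y) + 5*exp(-z)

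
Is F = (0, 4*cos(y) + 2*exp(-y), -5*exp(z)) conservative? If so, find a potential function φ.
Yes, F is conservative. φ = -5*exp(z) + 4*sin(y) - 2*exp(-y)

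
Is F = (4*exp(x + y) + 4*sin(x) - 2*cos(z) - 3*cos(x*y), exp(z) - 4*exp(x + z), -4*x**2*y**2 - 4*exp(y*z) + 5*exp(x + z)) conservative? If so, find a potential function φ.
No, ∇×F = (-8*x**2*y - 4*z*exp(y*z) - exp(z) + 4*exp(x + z), 8*x*y**2 - 5*exp(x + z) + 2*sin(z), -3*x*sin(x*y) - 4*exp(x + y) - 4*exp(x + z)) ≠ 0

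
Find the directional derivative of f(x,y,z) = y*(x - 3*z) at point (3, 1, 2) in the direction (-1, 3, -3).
-sqrt(19)/19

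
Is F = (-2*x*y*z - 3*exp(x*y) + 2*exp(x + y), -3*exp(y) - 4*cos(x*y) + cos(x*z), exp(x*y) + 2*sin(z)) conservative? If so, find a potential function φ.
No, ∇×F = (x*(exp(x*y) + sin(x*z)), y*(-2*x - exp(x*y)), 2*x*z + 3*x*exp(x*y) + 4*y*sin(x*y) - z*sin(x*z) - 2*exp(x + y)) ≠ 0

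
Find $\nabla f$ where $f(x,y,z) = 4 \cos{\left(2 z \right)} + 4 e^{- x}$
(-4*exp(-x), 0, -8*sin(2*z))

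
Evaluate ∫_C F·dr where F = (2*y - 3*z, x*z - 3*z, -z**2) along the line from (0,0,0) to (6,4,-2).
122/3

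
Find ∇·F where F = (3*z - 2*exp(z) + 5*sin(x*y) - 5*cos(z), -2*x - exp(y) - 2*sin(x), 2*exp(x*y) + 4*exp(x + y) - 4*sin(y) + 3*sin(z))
5*y*cos(x*y) - exp(y) + 3*cos(z)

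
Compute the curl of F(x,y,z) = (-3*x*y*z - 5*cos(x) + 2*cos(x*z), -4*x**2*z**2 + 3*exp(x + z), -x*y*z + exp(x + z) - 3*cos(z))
(8*x**2*z - x*z - 3*exp(x + z), -3*x*y - 2*x*sin(x*z) + y*z - exp(x + z), -8*x*z**2 + 3*x*z + 3*exp(x + z))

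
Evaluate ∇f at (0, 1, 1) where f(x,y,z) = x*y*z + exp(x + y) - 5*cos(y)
(1 + E, E + 5*sin(1), 0)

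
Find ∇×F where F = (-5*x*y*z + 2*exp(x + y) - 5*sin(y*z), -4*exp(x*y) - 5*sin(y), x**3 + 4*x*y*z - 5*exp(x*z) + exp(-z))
(4*x*z, -3*x**2 - 5*x*y - 4*y*z - 5*y*cos(y*z) + 5*z*exp(x*z), 5*x*z - 4*y*exp(x*y) + 5*z*cos(y*z) - 2*exp(x + y))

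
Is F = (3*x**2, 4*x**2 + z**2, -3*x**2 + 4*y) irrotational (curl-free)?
No, ∇×F = (4 - 2*z, 6*x, 8*x)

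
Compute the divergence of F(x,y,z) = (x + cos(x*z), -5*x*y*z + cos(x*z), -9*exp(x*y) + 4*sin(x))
-5*x*z - z*sin(x*z) + 1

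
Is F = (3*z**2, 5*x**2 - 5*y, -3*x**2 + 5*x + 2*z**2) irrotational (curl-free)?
No, ∇×F = (0, 6*x + 6*z - 5, 10*x)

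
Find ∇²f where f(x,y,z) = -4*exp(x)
-4*exp(x)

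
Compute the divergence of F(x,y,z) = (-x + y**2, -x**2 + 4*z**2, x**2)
-1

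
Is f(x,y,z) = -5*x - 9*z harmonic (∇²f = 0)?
Yes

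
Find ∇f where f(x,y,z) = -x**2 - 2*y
(-2*x, -2, 0)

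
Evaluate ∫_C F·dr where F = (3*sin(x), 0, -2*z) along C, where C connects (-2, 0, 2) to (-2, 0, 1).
3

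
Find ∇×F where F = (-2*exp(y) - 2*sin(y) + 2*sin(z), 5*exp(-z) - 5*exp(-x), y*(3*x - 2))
(3*x - 2 + 5*exp(-z), -3*y + 2*cos(z), 2*exp(y) + 2*cos(y) + 5*exp(-x))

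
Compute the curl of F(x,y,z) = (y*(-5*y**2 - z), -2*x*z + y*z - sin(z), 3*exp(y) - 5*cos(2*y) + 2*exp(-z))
(2*x - y + 3*exp(y) + 10*sin(2*y) + cos(z), -y, 15*y**2 - z)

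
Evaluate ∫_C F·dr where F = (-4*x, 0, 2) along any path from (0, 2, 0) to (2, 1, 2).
-4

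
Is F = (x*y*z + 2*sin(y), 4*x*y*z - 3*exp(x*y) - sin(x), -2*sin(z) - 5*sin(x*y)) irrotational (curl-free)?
No, ∇×F = (-x*(4*y + 5*cos(x*y)), y*(x + 5*cos(x*y)), -x*z + 4*y*z - 3*y*exp(x*y) - cos(x) - 2*cos(y))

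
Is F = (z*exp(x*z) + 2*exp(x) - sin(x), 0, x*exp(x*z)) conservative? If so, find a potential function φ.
Yes, F is conservative. φ = 2*exp(x) + exp(x*z) + cos(x)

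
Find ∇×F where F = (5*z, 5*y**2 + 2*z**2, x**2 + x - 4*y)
(-4*z - 4, 4 - 2*x, 0)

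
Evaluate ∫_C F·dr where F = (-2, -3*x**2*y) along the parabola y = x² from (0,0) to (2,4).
-68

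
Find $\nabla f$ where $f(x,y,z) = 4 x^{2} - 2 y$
(8*x, -2, 0)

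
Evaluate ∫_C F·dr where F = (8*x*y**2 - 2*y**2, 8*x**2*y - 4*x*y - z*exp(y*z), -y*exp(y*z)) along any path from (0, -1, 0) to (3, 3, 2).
271 - exp(6)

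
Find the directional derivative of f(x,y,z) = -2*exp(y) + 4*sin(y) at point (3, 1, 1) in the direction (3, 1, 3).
2*sqrt(19)*(-E + 2*cos(1))/19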